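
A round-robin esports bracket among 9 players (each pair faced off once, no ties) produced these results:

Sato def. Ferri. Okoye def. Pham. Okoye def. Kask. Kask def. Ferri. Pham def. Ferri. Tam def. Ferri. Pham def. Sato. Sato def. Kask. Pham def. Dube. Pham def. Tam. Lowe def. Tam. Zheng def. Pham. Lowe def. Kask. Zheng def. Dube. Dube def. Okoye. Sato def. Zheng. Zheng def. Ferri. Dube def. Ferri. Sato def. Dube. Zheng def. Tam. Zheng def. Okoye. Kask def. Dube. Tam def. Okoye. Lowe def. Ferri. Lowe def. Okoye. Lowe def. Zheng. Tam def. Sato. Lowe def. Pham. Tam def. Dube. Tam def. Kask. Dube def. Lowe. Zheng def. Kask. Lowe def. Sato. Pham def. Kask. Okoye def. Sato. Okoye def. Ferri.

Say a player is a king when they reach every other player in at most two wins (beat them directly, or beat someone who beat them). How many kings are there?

Dube reaches everyone (king).
Zheng reaches everyone (king).
Kask cannot reach Zheng, Sato, Tam, Pham in two steps.
Sato reaches everyone (king).
Tam reaches everyone (king).
Pham reaches everyone (king).
Lowe reaches everyone (king).
Ferri cannot reach Dube, Zheng, Kask, Sato, Tam, Pham, Lowe, Okoye in two steps.
Okoye cannot reach Lowe in two steps.
Kings: Dube, Zheng, Sato, Tam, Pham, Lowe — 6.

6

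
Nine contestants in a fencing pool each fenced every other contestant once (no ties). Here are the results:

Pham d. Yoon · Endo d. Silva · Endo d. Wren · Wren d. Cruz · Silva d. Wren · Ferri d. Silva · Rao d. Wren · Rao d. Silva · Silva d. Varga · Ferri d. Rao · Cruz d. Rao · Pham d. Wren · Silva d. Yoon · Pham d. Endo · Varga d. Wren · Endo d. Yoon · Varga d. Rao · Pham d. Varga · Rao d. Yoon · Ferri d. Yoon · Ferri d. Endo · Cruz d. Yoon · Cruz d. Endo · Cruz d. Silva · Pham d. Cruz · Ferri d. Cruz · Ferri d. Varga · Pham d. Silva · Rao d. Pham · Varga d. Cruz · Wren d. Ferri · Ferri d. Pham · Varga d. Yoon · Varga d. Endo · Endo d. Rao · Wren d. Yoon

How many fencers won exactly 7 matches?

1

Win totals: Cruz 4, Silva 3, Endo 4, Varga 5, Ferri 7, Pham 6, Wren 3, Yoon 0, Rao 4.
Exactly 7: Ferri — 1 fencer.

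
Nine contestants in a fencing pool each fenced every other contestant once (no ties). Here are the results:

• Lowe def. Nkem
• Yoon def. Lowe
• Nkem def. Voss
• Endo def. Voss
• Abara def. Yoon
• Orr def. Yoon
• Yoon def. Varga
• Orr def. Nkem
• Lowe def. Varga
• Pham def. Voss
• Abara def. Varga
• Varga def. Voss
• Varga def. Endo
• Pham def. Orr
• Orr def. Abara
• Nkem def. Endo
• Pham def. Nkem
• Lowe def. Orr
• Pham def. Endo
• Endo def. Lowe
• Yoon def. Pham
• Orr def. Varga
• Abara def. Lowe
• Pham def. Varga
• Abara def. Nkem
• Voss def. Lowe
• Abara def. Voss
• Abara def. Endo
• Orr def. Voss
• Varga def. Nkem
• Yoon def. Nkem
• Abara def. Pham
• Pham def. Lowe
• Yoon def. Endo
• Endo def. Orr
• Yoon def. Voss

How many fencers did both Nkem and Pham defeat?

Nkem beat: Voss, Endo.
Pham beat: Nkem, Lowe, Voss, Endo, Orr, Varga.
Both beat: Voss, Endo — 2.

2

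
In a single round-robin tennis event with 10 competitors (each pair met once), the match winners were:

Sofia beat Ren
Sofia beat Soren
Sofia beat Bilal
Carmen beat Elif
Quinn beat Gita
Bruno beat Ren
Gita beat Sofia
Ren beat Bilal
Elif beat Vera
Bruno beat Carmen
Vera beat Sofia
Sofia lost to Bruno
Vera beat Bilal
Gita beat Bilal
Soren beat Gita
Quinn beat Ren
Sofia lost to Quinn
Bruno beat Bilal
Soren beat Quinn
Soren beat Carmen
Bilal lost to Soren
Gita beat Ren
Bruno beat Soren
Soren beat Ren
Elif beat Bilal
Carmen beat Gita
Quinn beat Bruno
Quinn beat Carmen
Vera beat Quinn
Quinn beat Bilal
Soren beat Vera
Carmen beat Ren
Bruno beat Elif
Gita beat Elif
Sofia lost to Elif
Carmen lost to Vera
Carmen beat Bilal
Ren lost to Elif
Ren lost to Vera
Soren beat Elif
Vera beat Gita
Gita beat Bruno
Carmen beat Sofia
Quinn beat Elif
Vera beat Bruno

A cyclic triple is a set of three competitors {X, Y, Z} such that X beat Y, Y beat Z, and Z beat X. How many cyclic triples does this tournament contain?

Win totals: Bruno 6, Gita 5, Carmen 5, Vera 7, Quinn 7, Sofia 3, Elif 4, Soren 7, Bilal 0, Ren 1.
A competitor with w wins dominates both others in C(w,2) triples; summing gives 15 + 10 + 10 + 21 + 21 + 3 + 6 + 21 + 0 + 0 = 107 transitive triples.
Total triples C(10,3) = 120, so cyclic triples = 120 − 107 = 13.

13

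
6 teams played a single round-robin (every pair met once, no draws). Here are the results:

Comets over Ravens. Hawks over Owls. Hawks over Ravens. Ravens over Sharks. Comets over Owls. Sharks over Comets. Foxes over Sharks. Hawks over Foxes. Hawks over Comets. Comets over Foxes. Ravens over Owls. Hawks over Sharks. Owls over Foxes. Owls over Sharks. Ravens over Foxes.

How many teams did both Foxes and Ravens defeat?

1

Foxes beat: Sharks.
Ravens beat: Sharks, Foxes, Owls.
Both beat: Sharks — 1.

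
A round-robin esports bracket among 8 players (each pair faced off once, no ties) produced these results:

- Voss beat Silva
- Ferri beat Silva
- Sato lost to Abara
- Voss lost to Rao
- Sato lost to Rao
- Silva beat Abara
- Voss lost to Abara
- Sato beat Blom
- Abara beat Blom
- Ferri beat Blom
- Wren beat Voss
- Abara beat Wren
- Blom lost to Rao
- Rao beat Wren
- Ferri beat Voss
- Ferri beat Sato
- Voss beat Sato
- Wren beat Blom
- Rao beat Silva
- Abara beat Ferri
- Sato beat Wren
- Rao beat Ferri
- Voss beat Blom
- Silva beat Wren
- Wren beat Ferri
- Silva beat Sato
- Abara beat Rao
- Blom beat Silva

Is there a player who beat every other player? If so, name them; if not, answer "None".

None

Highest win total is Rao with 6 (out of 7 possible).
Rao lost to Abara, so no player went undefeated.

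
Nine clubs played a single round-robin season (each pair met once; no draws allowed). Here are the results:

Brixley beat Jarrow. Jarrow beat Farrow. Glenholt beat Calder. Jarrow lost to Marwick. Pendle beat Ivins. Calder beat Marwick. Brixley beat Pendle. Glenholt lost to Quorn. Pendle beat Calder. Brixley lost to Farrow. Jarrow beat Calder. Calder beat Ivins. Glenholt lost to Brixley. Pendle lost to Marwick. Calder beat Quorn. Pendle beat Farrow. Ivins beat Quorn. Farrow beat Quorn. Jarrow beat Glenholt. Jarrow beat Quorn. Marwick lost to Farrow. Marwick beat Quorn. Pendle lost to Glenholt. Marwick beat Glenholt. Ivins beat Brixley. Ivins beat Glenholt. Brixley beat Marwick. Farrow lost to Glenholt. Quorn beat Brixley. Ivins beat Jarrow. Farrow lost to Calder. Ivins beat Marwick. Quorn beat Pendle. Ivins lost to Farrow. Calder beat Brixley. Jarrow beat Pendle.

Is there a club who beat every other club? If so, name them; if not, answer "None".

None

Highest win total is Jarrow with 5 (out of 8 possible).
Jarrow lost to Brixley, Marwick, Ivins, so no club went undefeated.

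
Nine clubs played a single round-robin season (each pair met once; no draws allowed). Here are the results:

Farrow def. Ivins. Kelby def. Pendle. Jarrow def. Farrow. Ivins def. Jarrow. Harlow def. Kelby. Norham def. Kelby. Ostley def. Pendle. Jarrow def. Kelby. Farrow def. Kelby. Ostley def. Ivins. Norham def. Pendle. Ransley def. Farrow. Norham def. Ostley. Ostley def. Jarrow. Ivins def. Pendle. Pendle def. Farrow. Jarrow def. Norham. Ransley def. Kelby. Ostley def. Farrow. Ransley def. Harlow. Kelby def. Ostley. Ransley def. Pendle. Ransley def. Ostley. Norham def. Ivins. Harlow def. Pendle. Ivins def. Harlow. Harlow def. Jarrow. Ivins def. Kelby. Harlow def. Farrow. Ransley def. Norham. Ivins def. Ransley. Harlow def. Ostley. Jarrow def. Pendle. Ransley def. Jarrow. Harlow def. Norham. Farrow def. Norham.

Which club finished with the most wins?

Win totals: Ransley 7, Norham 4, Ivins 5, Jarrow 4, Kelby 2, Pendle 1, Farrow 3, Ostley 4, Harlow 6.
Ransley leads with 7 wins (next highest: 6).

Ransley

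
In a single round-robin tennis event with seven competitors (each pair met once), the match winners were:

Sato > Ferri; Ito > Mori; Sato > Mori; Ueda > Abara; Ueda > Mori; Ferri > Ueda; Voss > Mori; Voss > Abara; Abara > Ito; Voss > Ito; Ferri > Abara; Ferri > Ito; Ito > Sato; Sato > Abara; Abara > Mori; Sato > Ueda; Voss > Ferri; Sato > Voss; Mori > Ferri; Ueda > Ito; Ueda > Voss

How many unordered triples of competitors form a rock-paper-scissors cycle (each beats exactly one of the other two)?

8

Win totals: Ferri 3, Ueda 4, Abara 2, Ito 2, Mori 1, Voss 4, Sato 5.
A competitor with w wins dominates both others in C(w,2) triples; summing gives 3 + 6 + 1 + 1 + 0 + 6 + 10 = 27 transitive triples.
Total triples C(7,3) = 35, so cyclic triples = 35 − 27 = 8.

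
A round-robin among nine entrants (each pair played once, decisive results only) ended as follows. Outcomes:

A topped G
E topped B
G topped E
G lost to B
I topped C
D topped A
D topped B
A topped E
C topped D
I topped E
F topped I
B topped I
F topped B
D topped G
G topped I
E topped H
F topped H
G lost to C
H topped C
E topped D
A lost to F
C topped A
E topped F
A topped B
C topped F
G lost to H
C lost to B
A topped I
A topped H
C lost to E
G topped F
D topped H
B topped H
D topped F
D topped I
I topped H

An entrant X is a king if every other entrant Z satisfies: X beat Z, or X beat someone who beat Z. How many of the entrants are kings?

A reaches everyone (king).
B reaches everyone (king).
C reaches everyone (king).
D reaches everyone (king).
E reaches everyone (king).
F cannot reach D in two steps.
G reaches everyone (king).
H cannot reach B in two steps.
I reaches everyone (king).
Kings: A, B, C, D, E, G, I — 7.

7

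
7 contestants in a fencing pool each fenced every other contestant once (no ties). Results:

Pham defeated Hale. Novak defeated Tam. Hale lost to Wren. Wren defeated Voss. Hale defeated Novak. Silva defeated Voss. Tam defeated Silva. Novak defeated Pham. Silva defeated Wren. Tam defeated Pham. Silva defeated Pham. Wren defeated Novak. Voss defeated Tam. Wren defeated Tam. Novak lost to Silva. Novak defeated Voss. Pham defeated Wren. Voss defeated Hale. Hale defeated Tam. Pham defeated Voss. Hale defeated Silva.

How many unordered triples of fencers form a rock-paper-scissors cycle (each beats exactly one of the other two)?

12

Win totals: Wren 4, Pham 3, Silva 4, Tam 2, Novak 3, Voss 2, Hale 3.
A fencer with w wins dominates both others in C(w,2) triples; summing gives 6 + 3 + 6 + 1 + 3 + 1 + 3 = 23 transitive triples.
Total triples C(7,3) = 35, so cyclic triples = 35 − 23 = 12.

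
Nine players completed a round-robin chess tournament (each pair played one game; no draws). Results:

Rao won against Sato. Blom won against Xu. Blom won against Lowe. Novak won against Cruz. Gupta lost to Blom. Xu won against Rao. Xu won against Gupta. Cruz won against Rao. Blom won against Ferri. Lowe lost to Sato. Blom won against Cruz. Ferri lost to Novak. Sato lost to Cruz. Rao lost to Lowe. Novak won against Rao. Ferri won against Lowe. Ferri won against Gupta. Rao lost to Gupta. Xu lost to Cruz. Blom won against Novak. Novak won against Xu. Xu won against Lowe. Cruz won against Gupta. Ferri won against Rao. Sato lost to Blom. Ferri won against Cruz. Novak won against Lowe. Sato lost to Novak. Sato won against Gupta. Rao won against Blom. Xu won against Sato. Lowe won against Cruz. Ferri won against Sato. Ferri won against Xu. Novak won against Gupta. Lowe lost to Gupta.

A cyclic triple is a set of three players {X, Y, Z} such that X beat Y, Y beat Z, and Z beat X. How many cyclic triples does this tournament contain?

Win totals: Xu 4, Sato 2, Lowe 2, Cruz 4, Novak 7, Gupta 2, Ferri 6, Rao 2, Blom 7.
A player with w wins dominates both others in C(w,2) triples; summing gives 6 + 1 + 1 + 6 + 21 + 1 + 15 + 1 + 21 = 73 transitive triples.
Total triples C(9,3) = 84, so cyclic triples = 84 − 73 = 11.

11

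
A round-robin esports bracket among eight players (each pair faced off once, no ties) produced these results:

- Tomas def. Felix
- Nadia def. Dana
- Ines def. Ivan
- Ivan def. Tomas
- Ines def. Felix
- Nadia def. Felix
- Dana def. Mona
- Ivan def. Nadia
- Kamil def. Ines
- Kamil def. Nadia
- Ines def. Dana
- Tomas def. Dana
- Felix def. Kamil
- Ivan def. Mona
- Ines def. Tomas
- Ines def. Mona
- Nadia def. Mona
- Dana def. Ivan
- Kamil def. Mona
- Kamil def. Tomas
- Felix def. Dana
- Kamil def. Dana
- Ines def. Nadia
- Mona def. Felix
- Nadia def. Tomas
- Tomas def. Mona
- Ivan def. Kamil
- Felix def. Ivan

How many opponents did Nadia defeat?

Nadia's results: beat Felix, Mona, Tomas, Dana; lost to Ivan, Ines, Kamil.
That is 4 wins.

4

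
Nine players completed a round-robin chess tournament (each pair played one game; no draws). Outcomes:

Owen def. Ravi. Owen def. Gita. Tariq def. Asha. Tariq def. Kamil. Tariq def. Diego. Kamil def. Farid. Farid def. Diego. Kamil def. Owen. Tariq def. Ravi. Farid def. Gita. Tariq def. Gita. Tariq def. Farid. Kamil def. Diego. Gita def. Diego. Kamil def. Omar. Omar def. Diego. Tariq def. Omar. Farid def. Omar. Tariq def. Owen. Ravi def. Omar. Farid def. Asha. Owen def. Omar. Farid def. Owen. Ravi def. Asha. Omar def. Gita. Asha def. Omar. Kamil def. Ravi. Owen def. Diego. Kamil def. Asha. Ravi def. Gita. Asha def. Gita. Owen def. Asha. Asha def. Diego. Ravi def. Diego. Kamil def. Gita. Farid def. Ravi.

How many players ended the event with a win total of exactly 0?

1

Win totals: Omar 2, Asha 3, Diego 0, Tariq 8, Farid 6, Owen 5, Ravi 4, Kamil 7, Gita 1.
Exactly 0: Diego — 1 player.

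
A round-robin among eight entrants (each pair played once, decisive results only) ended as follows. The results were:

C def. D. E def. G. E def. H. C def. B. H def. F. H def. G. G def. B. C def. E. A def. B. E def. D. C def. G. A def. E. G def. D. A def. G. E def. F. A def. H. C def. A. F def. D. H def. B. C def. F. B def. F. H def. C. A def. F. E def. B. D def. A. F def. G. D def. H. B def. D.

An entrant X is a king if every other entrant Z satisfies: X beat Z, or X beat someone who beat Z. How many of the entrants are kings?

5

A reaches everyone (king).
B cannot reach C, E in two steps.
C reaches everyone (king).
D reaches everyone (king).
E reaches everyone (king).
F cannot reach C, E in two steps.
G cannot reach C, E in two steps.
H reaches everyone (king).
Kings: A, C, D, E, H — 5.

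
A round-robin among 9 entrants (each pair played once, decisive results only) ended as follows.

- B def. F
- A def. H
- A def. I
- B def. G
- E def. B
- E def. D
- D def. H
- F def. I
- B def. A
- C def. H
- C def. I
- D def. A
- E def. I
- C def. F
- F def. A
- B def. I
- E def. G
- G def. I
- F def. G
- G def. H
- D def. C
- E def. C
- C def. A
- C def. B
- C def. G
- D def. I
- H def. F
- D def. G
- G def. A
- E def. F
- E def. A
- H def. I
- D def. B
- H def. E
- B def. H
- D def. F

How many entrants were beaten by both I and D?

I beat: no one.
D beat: A, B, C, F, G, H, I.
No one was beaten by both.

0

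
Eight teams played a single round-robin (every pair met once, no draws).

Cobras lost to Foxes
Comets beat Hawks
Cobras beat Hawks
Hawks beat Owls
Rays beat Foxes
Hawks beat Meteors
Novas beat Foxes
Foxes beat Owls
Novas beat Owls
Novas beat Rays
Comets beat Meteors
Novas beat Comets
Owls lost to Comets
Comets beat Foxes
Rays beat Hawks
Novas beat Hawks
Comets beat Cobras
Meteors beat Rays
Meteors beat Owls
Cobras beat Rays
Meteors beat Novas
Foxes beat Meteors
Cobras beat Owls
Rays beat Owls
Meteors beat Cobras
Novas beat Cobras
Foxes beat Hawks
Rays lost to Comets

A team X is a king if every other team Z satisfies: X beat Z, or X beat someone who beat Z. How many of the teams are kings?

3

Hawks cannot reach Foxes, Comets in two steps.
Cobras cannot reach Comets, Novas in two steps.
Foxes cannot reach Comets in two steps.
Owls cannot reach Hawks, Cobras, Foxes, Rays, Comets, Novas, Meteors in two steps.
Rays cannot reach Comets, Novas in two steps.
Comets reaches everyone (king).
Novas reaches everyone (king).
Meteors reaches everyone (king).
Kings: Comets, Novas, Meteors — 3.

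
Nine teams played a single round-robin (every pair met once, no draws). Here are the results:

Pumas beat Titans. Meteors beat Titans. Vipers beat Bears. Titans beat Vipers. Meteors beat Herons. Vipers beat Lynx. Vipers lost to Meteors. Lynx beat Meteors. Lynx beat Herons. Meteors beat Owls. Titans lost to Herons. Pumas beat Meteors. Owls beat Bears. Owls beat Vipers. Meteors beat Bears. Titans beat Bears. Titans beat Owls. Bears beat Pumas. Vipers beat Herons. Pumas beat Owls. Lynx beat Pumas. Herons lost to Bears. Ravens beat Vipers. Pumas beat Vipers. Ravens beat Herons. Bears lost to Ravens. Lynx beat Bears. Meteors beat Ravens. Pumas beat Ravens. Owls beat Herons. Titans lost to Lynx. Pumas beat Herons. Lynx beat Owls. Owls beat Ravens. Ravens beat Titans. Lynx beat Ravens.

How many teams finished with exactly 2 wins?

Win totals: Bears 2, Ravens 4, Vipers 3, Lynx 7, Meteors 6, Owls 4, Titans 3, Herons 1, Pumas 6.
Exactly 2: Bears — 1 team.

1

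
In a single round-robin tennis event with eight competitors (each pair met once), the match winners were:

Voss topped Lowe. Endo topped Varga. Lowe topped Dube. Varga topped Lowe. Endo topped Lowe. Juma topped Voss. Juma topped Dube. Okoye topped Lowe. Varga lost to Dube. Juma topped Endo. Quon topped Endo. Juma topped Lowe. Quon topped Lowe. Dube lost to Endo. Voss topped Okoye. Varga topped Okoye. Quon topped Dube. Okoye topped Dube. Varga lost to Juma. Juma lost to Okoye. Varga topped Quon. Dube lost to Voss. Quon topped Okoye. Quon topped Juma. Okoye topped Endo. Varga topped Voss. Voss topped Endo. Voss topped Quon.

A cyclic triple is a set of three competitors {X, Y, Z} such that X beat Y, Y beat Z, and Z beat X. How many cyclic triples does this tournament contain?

Win totals: Dube 1, Quon 5, Voss 5, Lowe 1, Okoye 4, Juma 5, Endo 3, Varga 4.
A competitor with w wins dominates both others in C(w,2) triples; summing gives 0 + 10 + 10 + 0 + 6 + 10 + 3 + 6 = 45 transitive triples.
Total triples C(8,3) = 56, so cyclic triples = 56 − 45 = 11.

11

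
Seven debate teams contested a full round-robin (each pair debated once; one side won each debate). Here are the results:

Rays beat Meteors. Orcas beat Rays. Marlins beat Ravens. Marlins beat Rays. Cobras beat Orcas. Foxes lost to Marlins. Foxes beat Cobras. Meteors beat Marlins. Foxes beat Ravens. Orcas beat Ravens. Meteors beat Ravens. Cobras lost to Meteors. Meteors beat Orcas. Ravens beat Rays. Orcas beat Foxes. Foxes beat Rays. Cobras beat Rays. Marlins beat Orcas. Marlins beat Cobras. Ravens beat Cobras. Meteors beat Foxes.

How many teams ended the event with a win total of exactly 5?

Win totals: Meteors 5, Ravens 2, Cobras 2, Rays 1, Marlins 5, Foxes 3, Orcas 3.
Exactly 5: Meteors, Marlins — 2 teams.

2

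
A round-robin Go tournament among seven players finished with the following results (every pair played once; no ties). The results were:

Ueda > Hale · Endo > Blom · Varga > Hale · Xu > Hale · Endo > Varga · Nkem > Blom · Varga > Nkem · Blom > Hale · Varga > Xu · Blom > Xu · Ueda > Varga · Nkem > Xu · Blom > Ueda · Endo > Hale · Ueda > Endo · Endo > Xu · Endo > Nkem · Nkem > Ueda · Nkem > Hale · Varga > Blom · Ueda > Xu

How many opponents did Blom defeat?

3

Blom's results: beat Xu, Ueda, Hale; lost to Varga, Endo, Nkem.
That is 3 wins.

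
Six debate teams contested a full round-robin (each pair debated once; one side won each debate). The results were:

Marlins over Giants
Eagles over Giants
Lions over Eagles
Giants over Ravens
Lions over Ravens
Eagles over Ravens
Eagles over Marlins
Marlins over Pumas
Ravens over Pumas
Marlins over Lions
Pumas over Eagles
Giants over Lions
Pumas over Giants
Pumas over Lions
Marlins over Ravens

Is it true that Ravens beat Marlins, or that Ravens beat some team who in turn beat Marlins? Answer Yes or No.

No

Ravens did not beat Marlins directly.
Ravens beat Pumas, but each of them lost to Marlins. No two-step path.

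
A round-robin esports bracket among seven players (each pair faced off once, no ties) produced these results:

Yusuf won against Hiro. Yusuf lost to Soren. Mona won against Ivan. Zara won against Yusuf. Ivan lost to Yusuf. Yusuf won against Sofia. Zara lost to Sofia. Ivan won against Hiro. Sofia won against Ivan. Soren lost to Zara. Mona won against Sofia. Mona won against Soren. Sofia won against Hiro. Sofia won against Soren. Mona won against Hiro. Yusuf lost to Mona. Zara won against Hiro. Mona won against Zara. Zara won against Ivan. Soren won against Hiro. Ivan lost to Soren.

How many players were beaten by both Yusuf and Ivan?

1

Yusuf beat: Sofia, Ivan, Hiro.
Ivan beat: Hiro.
Both beat: Hiro — 1.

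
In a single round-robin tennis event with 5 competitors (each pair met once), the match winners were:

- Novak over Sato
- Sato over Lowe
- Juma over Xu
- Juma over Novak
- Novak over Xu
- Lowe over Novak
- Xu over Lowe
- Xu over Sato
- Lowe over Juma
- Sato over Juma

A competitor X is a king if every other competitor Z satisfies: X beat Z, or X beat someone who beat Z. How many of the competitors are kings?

Juma reaches everyone (king).
Lowe reaches everyone (king).
Novak reaches everyone (king).
Xu reaches everyone (king).
Sato reaches everyone (king).
Kings: Juma, Lowe, Novak, Xu, Sato — 5.

5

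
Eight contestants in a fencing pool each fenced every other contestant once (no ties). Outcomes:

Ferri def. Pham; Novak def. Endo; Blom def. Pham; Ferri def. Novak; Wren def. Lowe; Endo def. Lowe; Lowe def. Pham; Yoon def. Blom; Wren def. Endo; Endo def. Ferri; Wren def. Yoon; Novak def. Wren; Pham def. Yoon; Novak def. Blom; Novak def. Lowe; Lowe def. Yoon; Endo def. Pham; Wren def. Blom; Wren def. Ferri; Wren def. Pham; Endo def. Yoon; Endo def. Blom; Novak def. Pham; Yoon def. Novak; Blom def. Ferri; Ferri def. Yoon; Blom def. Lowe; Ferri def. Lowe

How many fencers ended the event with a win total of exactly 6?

1

Win totals: Pham 1, Ferri 4, Wren 6, Yoon 2, Endo 5, Blom 3, Lowe 2, Novak 5.
Exactly 6: Wren — 1 fencer.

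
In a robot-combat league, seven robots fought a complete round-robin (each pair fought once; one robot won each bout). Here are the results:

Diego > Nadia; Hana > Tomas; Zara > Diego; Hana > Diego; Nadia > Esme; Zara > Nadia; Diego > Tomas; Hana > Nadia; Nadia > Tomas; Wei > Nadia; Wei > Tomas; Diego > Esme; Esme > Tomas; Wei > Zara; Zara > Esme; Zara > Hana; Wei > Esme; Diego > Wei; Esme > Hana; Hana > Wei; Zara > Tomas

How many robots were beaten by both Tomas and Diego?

0

Tomas beat: no one.
Diego beat: Wei, Nadia, Esme, Tomas.
No one was beaten by both.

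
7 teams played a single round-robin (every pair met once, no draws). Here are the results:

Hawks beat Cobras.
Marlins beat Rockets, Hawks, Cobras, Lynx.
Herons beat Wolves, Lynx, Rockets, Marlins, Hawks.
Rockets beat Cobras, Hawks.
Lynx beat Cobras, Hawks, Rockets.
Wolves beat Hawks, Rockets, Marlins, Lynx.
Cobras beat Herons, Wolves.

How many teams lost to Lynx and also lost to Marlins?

Lynx beat: Cobras, Rockets, Hawks.
Marlins beat: Cobras, Rockets, Lynx, Hawks.
Both beat: Cobras, Rockets, Hawks — 3.

3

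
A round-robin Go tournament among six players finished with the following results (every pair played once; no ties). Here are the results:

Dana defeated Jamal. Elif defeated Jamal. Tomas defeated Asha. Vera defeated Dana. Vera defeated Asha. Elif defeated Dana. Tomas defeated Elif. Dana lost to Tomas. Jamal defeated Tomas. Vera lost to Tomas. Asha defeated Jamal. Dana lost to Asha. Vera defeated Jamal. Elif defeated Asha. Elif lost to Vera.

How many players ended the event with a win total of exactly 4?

Win totals: Tomas 4, Vera 4, Dana 1, Jamal 1, Asha 2, Elif 3.
Exactly 4: Tomas, Vera — 2 players.

2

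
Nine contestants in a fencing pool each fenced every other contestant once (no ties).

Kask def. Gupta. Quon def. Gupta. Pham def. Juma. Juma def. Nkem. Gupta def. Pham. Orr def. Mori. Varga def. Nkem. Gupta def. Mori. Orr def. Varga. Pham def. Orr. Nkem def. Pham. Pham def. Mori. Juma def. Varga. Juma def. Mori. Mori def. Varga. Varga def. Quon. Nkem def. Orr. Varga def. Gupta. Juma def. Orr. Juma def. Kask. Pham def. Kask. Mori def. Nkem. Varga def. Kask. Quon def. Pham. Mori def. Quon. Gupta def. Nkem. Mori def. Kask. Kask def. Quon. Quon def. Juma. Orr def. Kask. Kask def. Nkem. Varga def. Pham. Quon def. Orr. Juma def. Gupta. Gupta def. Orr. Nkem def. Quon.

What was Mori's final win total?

Mori's results: beat Nkem, Kask, Varga, Quon; lost to Orr, Pham, Juma, Gupta.
That is 4 wins.

4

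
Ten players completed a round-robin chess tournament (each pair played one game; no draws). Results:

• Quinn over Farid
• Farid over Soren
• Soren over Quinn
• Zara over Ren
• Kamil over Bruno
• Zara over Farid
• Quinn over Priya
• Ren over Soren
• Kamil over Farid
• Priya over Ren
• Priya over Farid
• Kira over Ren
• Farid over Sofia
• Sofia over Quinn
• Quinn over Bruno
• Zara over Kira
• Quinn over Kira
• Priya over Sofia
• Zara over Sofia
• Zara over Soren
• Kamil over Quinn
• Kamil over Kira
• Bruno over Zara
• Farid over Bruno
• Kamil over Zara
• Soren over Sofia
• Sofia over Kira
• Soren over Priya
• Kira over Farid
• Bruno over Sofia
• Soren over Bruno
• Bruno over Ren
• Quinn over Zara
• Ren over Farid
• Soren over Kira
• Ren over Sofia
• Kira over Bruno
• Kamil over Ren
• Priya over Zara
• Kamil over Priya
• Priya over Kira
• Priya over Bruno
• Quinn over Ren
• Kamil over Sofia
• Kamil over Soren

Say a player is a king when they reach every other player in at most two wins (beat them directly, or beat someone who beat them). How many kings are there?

1

Soren cannot reach Kamil in two steps.
Bruno cannot reach Kamil, Priya in two steps.
Quinn cannot reach Kamil in two steps.
Kamil reaches everyone (king).
Sofia cannot reach Soren, Kamil in two steps.
Ren cannot reach Kamil, Zara in two steps.
Priya cannot reach Kamil in two steps.
Kira cannot reach Quinn, Kamil, Priya in two steps.
Farid cannot reach Kamil in two steps.
Zara cannot reach Kamil in two steps.
Kings: Kamil — 1.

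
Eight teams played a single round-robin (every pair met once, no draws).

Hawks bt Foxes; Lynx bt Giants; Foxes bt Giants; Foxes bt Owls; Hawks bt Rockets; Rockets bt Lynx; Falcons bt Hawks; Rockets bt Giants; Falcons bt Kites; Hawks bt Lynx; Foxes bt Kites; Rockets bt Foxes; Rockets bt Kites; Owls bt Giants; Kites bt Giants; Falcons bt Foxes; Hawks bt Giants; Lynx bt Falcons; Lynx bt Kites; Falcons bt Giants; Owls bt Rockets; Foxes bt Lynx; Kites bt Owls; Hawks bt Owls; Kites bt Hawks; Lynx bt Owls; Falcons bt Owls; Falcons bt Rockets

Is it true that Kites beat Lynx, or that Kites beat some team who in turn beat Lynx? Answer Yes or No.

Yes

Kites did not beat Lynx directly.
Kites beat Owls, Giants, Hawks. Of those, Hawks beat Lynx.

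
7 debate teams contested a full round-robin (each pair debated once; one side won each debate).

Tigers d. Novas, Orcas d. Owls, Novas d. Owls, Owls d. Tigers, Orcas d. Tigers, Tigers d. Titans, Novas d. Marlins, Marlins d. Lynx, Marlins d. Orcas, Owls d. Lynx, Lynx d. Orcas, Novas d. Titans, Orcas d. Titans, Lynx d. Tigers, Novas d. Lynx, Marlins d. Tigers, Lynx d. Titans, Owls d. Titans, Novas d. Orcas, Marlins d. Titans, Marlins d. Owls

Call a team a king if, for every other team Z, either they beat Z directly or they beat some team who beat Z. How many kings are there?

Lynx cannot reach Marlins in two steps.
Orcas cannot reach Marlins in two steps.
Marlins reaches everyone (king).
Novas reaches everyone (king).
Tigers reaches everyone (king).
Titans cannot reach Lynx, Orcas, Marlins, Novas, Tigers, Owls in two steps.
Owls cannot reach Marlins in two steps.
Kings: Marlins, Novas, Tigers — 3.

3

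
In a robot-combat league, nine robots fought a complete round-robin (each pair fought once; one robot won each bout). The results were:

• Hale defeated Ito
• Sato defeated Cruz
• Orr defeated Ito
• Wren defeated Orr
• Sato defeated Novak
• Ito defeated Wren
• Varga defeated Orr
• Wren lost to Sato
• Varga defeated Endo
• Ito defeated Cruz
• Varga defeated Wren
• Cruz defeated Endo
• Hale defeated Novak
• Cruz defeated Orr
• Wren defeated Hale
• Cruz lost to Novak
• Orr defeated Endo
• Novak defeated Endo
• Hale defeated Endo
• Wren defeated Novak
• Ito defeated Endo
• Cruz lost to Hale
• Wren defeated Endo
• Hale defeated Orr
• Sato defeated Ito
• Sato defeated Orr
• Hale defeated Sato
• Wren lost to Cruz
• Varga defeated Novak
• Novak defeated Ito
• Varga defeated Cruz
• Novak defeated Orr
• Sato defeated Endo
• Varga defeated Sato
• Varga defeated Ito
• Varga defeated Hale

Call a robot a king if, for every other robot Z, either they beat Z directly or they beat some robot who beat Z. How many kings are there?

1

Cruz cannot reach Varga, Sato in two steps.
Varga reaches everyone (king).
Hale cannot reach Varga in two steps.
Endo cannot reach Cruz, Varga, Hale, Ito, Novak, Wren, Sato, Orr in two steps.
Ito cannot reach Varga, Sato in two steps.
Novak cannot reach Varga, Hale, Sato in two steps.
Wren cannot reach Varga in two steps.
Sato cannot reach Varga in two steps.
Orr cannot reach Varga, Hale, Novak, Sato in two steps.
Kings: Varga — 1.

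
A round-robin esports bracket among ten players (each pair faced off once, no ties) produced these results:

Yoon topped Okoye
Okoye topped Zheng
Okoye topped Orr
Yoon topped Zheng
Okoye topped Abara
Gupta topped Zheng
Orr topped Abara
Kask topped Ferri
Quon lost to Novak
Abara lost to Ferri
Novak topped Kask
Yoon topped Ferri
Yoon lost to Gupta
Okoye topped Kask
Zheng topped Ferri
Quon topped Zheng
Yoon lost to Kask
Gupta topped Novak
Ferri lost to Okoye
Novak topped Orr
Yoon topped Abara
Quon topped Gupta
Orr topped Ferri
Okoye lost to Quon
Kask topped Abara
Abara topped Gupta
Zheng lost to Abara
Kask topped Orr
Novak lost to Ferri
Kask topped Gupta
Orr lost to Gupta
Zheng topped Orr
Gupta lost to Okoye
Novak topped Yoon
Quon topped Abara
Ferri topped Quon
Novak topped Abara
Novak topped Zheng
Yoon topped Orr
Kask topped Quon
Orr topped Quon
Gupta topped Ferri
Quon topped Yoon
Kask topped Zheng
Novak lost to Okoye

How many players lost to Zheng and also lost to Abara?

Zheng beat: Orr, Ferri.
Abara beat: Zheng, Gupta.
No one was beaten by both.

0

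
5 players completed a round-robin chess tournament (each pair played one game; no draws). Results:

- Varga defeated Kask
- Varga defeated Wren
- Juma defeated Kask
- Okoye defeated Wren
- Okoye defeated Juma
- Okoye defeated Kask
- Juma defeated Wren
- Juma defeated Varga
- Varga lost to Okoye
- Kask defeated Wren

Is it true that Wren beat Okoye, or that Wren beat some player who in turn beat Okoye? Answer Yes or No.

Wren did not beat Okoye directly.
Wren beat no one, so there is no intermediate player.

No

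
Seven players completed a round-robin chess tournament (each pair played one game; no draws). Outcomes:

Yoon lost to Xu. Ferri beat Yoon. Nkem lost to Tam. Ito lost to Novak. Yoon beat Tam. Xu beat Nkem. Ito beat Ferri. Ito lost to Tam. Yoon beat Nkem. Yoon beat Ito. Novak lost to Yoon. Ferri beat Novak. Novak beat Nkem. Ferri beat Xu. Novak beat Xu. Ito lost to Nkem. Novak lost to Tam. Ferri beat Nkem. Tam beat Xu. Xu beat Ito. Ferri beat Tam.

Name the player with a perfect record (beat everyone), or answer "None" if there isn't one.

Highest win total is Ferri with 5 (out of 6 possible).
Ferri lost to Ito, so no player went undefeated.

None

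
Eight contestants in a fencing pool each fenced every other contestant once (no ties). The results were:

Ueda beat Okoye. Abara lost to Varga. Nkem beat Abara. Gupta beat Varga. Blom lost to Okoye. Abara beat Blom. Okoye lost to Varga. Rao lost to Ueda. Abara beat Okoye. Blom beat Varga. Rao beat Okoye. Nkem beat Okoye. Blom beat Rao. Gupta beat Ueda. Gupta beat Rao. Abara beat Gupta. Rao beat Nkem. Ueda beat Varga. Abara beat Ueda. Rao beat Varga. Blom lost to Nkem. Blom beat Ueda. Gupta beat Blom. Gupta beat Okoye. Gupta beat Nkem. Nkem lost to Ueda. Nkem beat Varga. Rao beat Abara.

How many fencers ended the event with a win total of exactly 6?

1

Win totals: Blom 3, Abara 4, Gupta 6, Ueda 4, Rao 4, Nkem 4, Okoye 1, Varga 2.
Exactly 6: Gupta — 1 fencer.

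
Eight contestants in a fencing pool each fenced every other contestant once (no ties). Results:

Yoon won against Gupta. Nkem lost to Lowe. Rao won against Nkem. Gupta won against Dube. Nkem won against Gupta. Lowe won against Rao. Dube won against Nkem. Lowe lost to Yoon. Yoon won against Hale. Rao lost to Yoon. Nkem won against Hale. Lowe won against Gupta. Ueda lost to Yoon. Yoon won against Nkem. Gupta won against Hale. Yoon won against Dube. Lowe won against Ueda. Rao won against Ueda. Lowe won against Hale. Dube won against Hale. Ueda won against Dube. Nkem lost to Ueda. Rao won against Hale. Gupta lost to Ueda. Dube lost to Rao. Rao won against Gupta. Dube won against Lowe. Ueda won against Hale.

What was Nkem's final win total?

2

Nkem's results: beat Hale, Gupta; lost to Dube, Lowe, Yoon, Rao, Ueda.
That is 2 wins.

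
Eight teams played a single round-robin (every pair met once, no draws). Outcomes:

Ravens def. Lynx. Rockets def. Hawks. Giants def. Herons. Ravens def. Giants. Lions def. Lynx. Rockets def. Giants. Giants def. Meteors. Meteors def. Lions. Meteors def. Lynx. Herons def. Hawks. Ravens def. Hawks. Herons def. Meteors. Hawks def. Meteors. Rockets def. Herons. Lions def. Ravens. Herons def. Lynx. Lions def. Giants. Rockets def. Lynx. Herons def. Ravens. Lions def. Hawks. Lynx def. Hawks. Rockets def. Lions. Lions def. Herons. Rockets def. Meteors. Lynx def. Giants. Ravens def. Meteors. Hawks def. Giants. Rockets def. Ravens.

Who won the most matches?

Win totals: Meteors 2, Herons 4, Hawks 2, Giants 2, Ravens 4, Lions 5, Lynx 2, Rockets 7.
Rockets leads with 7 wins (next highest: 5).

Rockets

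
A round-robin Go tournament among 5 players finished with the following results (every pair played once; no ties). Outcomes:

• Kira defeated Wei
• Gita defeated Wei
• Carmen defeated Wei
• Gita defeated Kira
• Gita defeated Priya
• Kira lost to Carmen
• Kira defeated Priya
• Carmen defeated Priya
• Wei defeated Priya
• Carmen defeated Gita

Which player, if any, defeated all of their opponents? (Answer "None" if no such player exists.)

Carmen

Carmen has 4 wins out of 4 opponents — a perfect record.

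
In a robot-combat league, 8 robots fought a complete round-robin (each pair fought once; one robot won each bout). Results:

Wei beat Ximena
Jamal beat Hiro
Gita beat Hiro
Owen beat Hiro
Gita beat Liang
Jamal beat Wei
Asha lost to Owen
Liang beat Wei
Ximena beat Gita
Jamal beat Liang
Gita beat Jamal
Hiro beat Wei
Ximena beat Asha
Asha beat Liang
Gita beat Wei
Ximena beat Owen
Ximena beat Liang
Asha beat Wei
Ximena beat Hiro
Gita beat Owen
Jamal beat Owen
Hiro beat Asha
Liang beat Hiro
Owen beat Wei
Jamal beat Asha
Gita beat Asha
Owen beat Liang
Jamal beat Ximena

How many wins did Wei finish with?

Wei's results: beat Ximena; lost to Jamal, Asha, Gita, Owen, Hiro, Liang.
That is 1 win.

1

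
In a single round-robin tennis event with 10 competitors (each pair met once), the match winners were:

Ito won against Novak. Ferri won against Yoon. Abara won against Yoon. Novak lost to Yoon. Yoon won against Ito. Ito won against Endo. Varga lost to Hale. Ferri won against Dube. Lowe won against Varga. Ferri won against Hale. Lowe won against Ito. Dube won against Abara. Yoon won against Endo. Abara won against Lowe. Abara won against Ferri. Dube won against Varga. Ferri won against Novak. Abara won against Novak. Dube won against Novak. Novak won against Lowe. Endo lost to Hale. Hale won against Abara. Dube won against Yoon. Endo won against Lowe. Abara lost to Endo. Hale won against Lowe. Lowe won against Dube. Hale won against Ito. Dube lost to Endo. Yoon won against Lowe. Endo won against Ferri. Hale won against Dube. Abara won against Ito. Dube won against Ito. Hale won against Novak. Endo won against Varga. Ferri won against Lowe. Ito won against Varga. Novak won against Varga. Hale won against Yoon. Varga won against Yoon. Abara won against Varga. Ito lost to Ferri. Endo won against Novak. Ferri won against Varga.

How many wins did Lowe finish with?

Lowe's results: beat Varga, Dube, Ito; lost to Abara, Ferri, Yoon, Endo, Novak, Hale.
That is 3 wins.

3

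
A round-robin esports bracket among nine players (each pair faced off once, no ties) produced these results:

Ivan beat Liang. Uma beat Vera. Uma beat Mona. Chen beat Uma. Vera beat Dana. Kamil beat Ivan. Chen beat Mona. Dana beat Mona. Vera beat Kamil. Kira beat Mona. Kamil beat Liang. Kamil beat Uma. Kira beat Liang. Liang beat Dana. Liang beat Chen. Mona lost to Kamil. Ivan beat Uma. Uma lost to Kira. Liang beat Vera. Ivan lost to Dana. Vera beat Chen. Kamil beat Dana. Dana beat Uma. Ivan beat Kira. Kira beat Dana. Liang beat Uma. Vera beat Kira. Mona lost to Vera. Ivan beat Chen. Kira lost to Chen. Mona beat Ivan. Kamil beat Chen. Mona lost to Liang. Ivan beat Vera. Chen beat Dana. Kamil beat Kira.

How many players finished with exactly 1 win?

1

Win totals: Uma 2, Kamil 7, Mona 1, Liang 5, Chen 4, Ivan 5, Vera 5, Dana 3, Kira 4.
Exactly 1: Mona — 1 player.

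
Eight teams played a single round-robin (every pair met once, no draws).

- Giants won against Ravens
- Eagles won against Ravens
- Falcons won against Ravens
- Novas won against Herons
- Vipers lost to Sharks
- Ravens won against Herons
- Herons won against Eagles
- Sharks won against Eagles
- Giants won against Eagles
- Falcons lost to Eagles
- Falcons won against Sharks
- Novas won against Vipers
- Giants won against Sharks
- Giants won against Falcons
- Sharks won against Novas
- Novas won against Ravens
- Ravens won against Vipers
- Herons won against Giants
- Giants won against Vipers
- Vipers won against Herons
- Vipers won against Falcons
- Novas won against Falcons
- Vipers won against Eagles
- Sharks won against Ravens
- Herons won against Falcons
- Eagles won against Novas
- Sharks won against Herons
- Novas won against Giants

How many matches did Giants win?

Giants' results: beat Vipers, Ravens, Sharks, Eagles, Falcons; lost to Herons, Novas.
That is 5 wins.

5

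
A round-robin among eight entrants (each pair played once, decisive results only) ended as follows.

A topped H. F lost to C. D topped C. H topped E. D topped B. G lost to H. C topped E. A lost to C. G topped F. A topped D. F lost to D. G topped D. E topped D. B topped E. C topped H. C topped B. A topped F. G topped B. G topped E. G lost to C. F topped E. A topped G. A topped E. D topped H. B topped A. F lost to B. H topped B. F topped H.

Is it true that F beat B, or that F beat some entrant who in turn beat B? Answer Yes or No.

F did not beat B directly.
F beat E, H. Of those, H beat B.

Yes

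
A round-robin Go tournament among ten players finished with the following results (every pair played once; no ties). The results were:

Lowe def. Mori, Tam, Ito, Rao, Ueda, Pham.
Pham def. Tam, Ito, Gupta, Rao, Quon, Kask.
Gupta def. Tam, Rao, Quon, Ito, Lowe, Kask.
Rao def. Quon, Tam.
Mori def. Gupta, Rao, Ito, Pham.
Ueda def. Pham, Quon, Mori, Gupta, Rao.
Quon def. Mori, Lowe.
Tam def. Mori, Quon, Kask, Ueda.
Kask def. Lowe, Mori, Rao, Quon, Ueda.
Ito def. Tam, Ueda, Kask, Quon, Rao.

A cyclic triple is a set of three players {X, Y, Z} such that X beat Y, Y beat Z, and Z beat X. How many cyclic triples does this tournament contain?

31

Win totals: Tam 4, Rao 2, Lowe 6, Pham 6, Ueda 5, Quon 2, Gupta 6, Ito 5, Kask 5, Mori 4.
A player with w wins dominates both others in C(w,2) triples; summing gives 6 + 1 + 15 + 15 + 10 + 1 + 15 + 10 + 10 + 6 = 89 transitive triples.
Total triples C(10,3) = 120, so cyclic triples = 120 − 89 = 31.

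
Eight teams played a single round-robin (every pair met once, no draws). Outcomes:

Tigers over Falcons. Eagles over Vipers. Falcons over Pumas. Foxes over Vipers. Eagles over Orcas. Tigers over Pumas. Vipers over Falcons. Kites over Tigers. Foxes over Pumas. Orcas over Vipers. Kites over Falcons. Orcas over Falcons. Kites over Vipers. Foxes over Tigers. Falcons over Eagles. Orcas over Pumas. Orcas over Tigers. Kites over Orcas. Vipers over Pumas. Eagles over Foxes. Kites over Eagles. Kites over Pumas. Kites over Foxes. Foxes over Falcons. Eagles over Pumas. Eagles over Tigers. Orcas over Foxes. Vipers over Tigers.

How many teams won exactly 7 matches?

Win totals: Pumas 0, Kites 7, Tigers 2, Orcas 5, Falcons 2, Foxes 4, Vipers 3, Eagles 5.
Exactly 7: Kites — 1 team.

1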